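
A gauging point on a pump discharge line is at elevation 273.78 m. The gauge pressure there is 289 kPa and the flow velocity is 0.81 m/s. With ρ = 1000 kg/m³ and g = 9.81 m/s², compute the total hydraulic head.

Pressure head ψ = P/(ρg) = 289×1000 / (1000 × 9.81) = 29.46 m.
Velocity head = v²/(2g) = 0.81² / (2 × 9.81) = 0.033 m.
h = z + ψ + v²/(2g) = 273.78 + 29.46 + 0.033 = 303.27 m.

h ≈ 303.27 m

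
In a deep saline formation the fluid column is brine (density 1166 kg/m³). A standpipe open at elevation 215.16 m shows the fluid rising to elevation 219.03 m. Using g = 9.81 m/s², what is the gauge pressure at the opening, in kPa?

P ≈ 44.3 kPa

Pressure head ψ = h − z = 219.03 − 215.16 = 3.87 m.
P = ρgψ = 1166 × 9.81 × 3.87 = 44267 Pa ≈ 44.3 kPa.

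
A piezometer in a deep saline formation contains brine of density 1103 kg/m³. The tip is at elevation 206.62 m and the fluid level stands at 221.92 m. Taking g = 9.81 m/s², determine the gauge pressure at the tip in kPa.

P ≈ 166 kPa

Pressure head ψ = h − z = 221.92 − 206.62 = 15.30 m.
P = ρgψ = 1103 × 9.81 × 15.30 = 165553 Pa ≈ 166 kPa.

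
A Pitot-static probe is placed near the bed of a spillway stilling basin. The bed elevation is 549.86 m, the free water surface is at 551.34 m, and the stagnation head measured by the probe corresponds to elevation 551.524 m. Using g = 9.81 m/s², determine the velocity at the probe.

v ≈ 1.90 m/s

Near the bed, under hydrostatic conditions, the piezometric head (z + ψ) equals the free-surface elevation, 551.34 m.
Velocity head = total − piezometric = 551.524 − 551.34 = 0.184 m.
v = √(2g·h_v) = √(2 × 9.81 × 0.184) = 1.90 m/s.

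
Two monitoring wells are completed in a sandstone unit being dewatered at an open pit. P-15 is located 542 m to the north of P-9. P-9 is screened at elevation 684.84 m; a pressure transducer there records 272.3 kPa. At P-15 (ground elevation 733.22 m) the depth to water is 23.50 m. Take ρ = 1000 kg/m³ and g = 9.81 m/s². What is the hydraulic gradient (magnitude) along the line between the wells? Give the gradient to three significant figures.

Pressure head at P-9: ψ = P/(ρg) = 272.3×1000 / (1000 × 9.81) = 27.76 m.
Total head at P-9: h = z + ψ = 684.84 + 27.76 = 712.60 m.
Total head at P-15: h = 733.22 − 23.50 = 709.72 m.
Head difference: h(P-9) − h(P-15) = 712.60 − 709.72 = 2.88 m.
Hydraulic gradient: i = |Δh| / L = 2.88 / 542 = 0.00531.

i ≈ 0.00531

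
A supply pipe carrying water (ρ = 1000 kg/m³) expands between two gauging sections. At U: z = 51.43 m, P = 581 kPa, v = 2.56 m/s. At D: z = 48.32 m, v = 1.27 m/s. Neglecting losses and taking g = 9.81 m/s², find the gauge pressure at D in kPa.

Pressure head at U: ψ₁ = P₁/(ρg) = 581×1000 / (1000 × 9.81) = 59.23 m.
Velocity heads: v₁²/2g = 2.56²/19.62 = 0.334 m; v₂²/2g = 1.27²/19.62 = 0.082 m.
Total head H = z₁ + ψ₁ + v₁²/2g = 51.43 + 59.23 + 0.334 = 110.99 m.
ψ₂ = H − z₂ − v₂²/2g = 110.99 − 48.32 − 0.082 = 62.59 m.
P₂ = ρgψ₂ = 1000 × 9.81 × 62.59 ≈ 614 kPa.

P₂ ≈ 614 kPa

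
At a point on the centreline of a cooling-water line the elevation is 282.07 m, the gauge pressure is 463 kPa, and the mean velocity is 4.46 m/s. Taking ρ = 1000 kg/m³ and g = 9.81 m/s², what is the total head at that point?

h ≈ 330.28 m

Pressure head ψ = P/(ρg) = 463×1000 / (1000 × 9.81) = 47.20 m.
Velocity head = v²/(2g) = 4.46² / (2 × 9.81) = 1.014 m.
h = z + ψ + v²/(2g) = 282.07 + 47.20 + 1.014 = 330.28 m.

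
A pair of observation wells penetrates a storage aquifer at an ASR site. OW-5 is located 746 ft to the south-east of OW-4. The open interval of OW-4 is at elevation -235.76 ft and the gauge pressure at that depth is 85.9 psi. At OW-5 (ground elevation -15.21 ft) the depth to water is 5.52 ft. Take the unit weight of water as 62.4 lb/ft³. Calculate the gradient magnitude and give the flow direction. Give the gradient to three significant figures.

i ≈ 0.0225; groundwater flows toward the north-west

Pressure head at OW-4: ψ = 144·P/γ = 144 × 85.9 / 62.4 = 198.23 ft.
Total head at OW-4: h = z + ψ = -235.76 + 198.23 = -37.53 ft.
Total head at OW-5: h = -15.21 − 5.52 = -20.73 ft.
Head difference: h(OW-4) − h(OW-5) = -37.53 − (-20.73) = -16.80 ft.
Hydraulic gradient: i = |Δh| / L = 16.80 / 746 = 0.0225.
Flow is from higher to lower head: from OW-5 toward OW-4, i.e. toward the north-west.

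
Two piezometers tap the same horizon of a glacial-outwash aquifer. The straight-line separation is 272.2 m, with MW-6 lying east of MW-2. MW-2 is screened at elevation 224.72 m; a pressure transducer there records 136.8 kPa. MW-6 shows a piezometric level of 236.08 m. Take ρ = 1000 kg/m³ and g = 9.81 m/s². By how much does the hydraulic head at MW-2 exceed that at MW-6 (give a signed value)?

Pressure head at MW-2: ψ = P/(ρg) = 136.8×1000 / (1000 × 9.81) = 13.94 m.
Total head at MW-2: h = z + ψ = 224.72 + 13.94 = 238.66 m.
Total head at MW-6: h = 236.08 m (water level in the piezometer is the total head).
Head difference: h(MW-2) − h(MW-6) = 238.66 − 236.08 = 2.58 m.

Δh ≈ 2.58 m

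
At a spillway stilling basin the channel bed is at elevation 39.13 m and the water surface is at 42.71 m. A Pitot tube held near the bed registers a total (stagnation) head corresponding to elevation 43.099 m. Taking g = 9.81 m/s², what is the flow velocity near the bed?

Near the bed, under hydrostatic conditions, the piezometric head (z + ψ) equals the free-surface elevation, 42.71 m.
Velocity head = total − piezometric = 43.099 − 42.71 = 0.389 m.
v = √(2g·h_v) = √(2 × 9.81 × 0.389) = 2.76 m/s.

v ≈ 2.76 m/s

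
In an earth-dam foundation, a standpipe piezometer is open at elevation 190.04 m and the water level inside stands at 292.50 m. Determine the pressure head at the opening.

Total head h = 292.50 m (the water-surface elevation in the piezometer).
Pressure head ψ = h − z = 292.50 − 190.04 = 102.46 m.

ψ ≈ 102.46 m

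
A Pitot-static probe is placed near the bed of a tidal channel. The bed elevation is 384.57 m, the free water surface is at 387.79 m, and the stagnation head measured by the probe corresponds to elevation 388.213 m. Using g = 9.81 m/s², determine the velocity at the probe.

Near the bed, under hydrostatic conditions, the piezometric head (z + ψ) equals the free-surface elevation, 387.79 m.
Velocity head = total − piezometric = 388.213 − 387.79 = 0.423 m.
v = √(2g·h_v) = √(2 × 9.81 × 0.423) = 2.88 m/s.

v ≈ 2.88 m/s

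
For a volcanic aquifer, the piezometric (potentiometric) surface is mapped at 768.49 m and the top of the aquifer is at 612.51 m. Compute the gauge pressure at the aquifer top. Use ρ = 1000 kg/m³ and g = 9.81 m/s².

P ≈ 1530 kPa

Pressure head at the aquifer top: ψ = h − z = 768.49 − 612.51 = 155.98 m.
P = ρgψ = 1000 × 9.81 × 155.98 = 1530164 Pa ≈ 1530 kPa.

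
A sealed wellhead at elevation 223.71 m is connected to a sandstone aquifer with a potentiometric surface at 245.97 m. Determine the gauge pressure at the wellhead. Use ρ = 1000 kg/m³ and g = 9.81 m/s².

P ≈ 218 kPa

Head above the cap: Δh = 245.97 − 223.71 = 22.26 m.
P = ρgΔh = 1000 × 9.81 × 22.26 = 218371 Pa ≈ 218 kPa.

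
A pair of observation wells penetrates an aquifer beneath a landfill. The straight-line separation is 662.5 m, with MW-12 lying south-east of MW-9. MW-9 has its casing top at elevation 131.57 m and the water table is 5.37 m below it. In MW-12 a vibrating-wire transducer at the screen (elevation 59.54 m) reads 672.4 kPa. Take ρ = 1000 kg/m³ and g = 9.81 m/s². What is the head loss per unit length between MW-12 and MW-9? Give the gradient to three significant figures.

Total head at MW-9: h = 131.57 − 5.37 = 126.20 m.
Pressure head at MW-12: ψ = P/(ρg) = 672.4×1000 / (1000 × 9.81) = 68.54 m.
Total head at MW-12: h = z + ψ = 59.54 + 68.54 = 128.08 m.
Head difference: h(MW-9) − h(MW-12) = 126.20 − 128.08 = -1.88 m.
Hydraulic gradient: i = |Δh| / L = 1.88 / 662.5 = 0.00284.

i ≈ 0.00284 m/m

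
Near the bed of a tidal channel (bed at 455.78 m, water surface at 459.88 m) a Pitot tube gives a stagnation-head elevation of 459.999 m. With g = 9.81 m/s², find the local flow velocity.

Near the bed, under hydrostatic conditions, the piezometric head (z + ψ) equals the free-surface elevation, 459.88 m.
Velocity head = total − piezometric = 459.999 − 459.88 = 0.119 m.
v = √(2g·h_v) = √(2 × 9.81 × 0.119) = 1.53 m/s.

v ≈ 1.53 m/s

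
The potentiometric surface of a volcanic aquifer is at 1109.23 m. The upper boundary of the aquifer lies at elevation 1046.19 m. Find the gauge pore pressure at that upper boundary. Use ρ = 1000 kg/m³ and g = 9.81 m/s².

P ≈ 618 kPa

Pressure head at the aquifer top: ψ = h − z = 1109.23 − 1046.19 = 63.04 m.
P = ρgψ = 1000 × 9.81 × 63.04 = 618422 Pa ≈ 618 kPa.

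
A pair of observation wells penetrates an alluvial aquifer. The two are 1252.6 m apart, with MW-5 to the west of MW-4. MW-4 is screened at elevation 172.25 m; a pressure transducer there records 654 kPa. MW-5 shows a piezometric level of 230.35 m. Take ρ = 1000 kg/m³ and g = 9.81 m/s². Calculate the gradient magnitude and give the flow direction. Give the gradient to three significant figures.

i ≈ 0.00684; groundwater flows toward the west

Pressure head at MW-4: ψ = P/(ρg) = 654×1000 / (1000 × 9.81) = 66.67 m.
Total head at MW-4: h = z + ψ = 172.25 + 66.67 = 238.92 m.
Total head at MW-5: h = 230.35 m (water level in the piezometer is the total head).
Head difference: h(MW-4) − h(MW-5) = 238.92 − 230.35 = 8.57 m.
Hydraulic gradient: i = |Δh| / L = 8.57 / 1252.6 = 0.00684.
Flow is from higher to lower head: from MW-4 toward MW-5, i.e. toward the west.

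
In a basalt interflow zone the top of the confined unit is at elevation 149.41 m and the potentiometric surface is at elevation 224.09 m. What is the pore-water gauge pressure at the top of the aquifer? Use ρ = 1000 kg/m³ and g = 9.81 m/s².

P ≈ 733 kPa

Pressure head at the aquifer top: ψ = h − z = 224.09 − 149.41 = 74.68 m.
P = ρgψ = 1000 × 9.81 × 74.68 = 732611 Pa ≈ 733 kPa.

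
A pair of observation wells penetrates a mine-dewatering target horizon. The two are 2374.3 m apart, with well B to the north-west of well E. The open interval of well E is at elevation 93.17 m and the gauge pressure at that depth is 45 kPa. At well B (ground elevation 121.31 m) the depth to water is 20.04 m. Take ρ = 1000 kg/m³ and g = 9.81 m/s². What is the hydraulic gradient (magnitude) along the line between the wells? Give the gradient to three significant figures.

i ≈ 0.00148

Pressure head at well E: ψ = P/(ρg) = 45×1000 / (1000 × 9.81) = 4.59 m.
Total head at well E: h = z + ψ = 93.17 + 4.59 = 97.76 m.
Total head at well B: h = 121.31 − 20.04 = 101.27 m.
Head difference: h(well E) − h(well B) = 97.76 − 101.27 = -3.51 m.
Hydraulic gradient: i = |Δh| / L = 3.51 / 2374.3 = 0.00148.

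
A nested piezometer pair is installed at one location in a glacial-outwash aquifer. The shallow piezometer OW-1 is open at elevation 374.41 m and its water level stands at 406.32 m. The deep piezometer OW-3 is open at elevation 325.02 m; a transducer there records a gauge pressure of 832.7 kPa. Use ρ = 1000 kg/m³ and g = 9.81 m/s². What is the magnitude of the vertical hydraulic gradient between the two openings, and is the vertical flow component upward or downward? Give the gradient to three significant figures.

|i_v| ≈ 0.0725; vertical flow is upward

Total head at OW-1: h = 406.32 m (water level in the standpipe).
Pressure head at OW-3: ψ = P/(ρg) = 832.7×1000 / (1000 × 9.81) = 84.88 m.
Total head at OW-3: h = z + ψ = 325.02 + 84.88 = 409.90 m.
Δh = h(OW-1) − h(OW-3) = 406.32 − 409.90 = -3.58 m.
Vertical separation Δz = 374.41 − 325.02 = 49.39 m.
|i_v| = |Δh| / Δz = 3.58 / 49.39 = 0.0725.
Head is higher in the deep piezometer, so vertical flow is upward (discharge condition).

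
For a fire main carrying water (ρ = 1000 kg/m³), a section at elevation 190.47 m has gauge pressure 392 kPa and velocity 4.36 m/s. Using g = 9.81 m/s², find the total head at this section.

Pressure head ψ = P/(ρg) = 392×1000 / (1000 × 9.81) = 39.96 m.
Velocity head = v²/(2g) = 4.36² / (2 × 9.81) = 0.969 m.
h = z + ψ + v²/(2g) = 190.47 + 39.96 + 0.969 = 231.40 m.

h ≈ 231.40 m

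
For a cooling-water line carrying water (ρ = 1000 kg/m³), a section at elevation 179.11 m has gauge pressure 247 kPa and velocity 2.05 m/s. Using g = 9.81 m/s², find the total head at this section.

Pressure head ψ = P/(ρg) = 247×1000 / (1000 × 9.81) = 25.18 m.
Velocity head = v²/(2g) = 2.05² / (2 × 9.81) = 0.214 m.
h = z + ψ + v²/(2g) = 179.11 + 25.18 + 0.214 = 204.50 m.

h ≈ 204.50 m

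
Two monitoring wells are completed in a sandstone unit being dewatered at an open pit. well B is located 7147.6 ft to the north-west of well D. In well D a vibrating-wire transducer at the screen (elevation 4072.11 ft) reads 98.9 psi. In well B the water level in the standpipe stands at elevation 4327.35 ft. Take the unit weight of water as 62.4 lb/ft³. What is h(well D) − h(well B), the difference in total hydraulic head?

Δh ≈ -27.01 ft

Pressure head at well D: ψ = 144·P/γ = 144 × 98.9 / 62.4 = 228.23 ft.
Total head at well D: h = z + ψ = 4072.11 + 228.23 = 4300.34 ft.
Total head at well B: h = 4327.35 ft (water level in the piezometer is the total head).
Head difference: h(well D) − h(well B) = 4300.34 − 4327.35 = -27.01 ft.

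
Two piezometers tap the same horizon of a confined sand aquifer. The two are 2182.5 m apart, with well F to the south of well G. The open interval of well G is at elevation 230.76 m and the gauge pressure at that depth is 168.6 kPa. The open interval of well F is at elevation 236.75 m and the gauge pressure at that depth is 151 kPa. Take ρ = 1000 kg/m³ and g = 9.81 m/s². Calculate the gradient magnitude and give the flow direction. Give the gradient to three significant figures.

i ≈ 0.00192; groundwater flows toward the north

Pressure head at well G: ψ = P/(ρg) = 168.6×1000 / (1000 × 9.81) = 17.19 m.
Total head at well G: h = z + ψ = 230.76 + 17.19 = 247.95 m.
Pressure head at well F: ψ = P/(ρg) = 151×1000 / (1000 × 9.81) = 15.39 m.
Total head at well F: h = z + ψ = 236.75 + 15.39 = 252.14 m.
Head difference: h(well G) − h(well F) = 247.95 − 252.14 = -4.19 m.
Hydraulic gradient: i = |Δh| / L = 4.19 / 2182.5 = 0.00192.
Flow is from higher to lower head: from well F toward well G, i.e. toward the north.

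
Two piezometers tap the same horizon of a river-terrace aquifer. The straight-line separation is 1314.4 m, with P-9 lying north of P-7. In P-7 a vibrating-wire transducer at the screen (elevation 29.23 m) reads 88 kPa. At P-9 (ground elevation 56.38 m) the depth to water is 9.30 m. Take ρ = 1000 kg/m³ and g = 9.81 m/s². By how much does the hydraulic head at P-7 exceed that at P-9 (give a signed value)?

Pressure head at P-7: ψ = P/(ρg) = 88×1000 / (1000 × 9.81) = 8.97 m.
Total head at P-7: h = z + ψ = 29.23 + 8.97 = 38.20 m.
Total head at P-9: h = 56.38 − 9.30 = 47.08 m.
Head difference: h(P-7) − h(P-9) = 38.20 − 47.08 = -8.88 m.

Δh ≈ -8.88 m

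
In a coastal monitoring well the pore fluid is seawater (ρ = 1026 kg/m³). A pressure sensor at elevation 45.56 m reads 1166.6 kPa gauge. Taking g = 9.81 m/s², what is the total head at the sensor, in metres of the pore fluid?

h ≈ 161.47 m

ψ = P/(ρg) = 1166.6×1000 / (1026 × 9.81) = 115.91 m.
h = z + ψ = 45.56 + 115.91 = 161.47 m.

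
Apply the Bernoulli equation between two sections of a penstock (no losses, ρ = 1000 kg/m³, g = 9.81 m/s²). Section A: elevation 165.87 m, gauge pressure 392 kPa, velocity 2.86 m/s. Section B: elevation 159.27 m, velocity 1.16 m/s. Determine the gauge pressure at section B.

P₂ ≈ 460 kPa

Pressure head at A: ψ₁ = P₁/(ρg) = 392×1000 / (1000 × 9.81) = 39.96 m.
Velocity heads: v₁²/2g = 2.86²/19.62 = 0.417 m; v₂²/2g = 1.16²/19.62 = 0.069 m.
Total head H = z₁ + ψ₁ + v₁²/2g = 165.87 + 39.96 + 0.417 = 206.25 m.
ψ₂ = H − z₂ − v₂²/2g = 206.25 − 159.27 − 0.069 = 46.91 m.
P₂ = ρgψ₂ = 1000 × 9.81 × 46.91 ≈ 460 kPa.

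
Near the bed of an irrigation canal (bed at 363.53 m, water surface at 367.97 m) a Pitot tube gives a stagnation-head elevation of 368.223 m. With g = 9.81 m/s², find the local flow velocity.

Near the bed, under hydrostatic conditions, the piezometric head (z + ψ) equals the free-surface elevation, 367.97 m.
Velocity head = total − piezometric = 368.223 − 367.97 = 0.253 m.
v = √(2g·h_v) = √(2 × 9.81 × 0.253) = 2.23 m/s.

v ≈ 2.23 m/s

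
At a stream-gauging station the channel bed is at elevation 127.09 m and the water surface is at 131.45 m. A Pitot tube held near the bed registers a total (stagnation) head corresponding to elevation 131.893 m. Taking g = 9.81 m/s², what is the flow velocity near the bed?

Near the bed, under hydrostatic conditions, the piezometric head (z + ψ) equals the free-surface elevation, 131.45 m.
Velocity head = total − piezometric = 131.893 − 131.45 = 0.443 m.
v = √(2g·h_v) = √(2 × 9.81 × 0.443) = 2.95 m/s.

v ≈ 2.95 m/s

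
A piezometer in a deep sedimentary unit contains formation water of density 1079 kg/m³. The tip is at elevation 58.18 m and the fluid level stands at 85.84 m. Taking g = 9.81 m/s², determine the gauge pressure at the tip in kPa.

P ≈ 293 kPa

Pressure head ψ = h − z = 85.84 − 58.18 = 27.66 m.
P = ρgψ = 1079 × 9.81 × 27.66 = 292781 Pa ≈ 293 kPa.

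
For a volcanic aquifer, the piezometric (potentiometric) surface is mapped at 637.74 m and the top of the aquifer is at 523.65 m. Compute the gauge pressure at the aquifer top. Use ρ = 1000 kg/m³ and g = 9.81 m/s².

Pressure head at the aquifer top: ψ = h − z = 637.74 − 523.65 = 114.09 m.
P = ρgψ = 1000 × 9.81 × 114.09 = 1119223 Pa ≈ 1120 kPa.

P ≈ 1120 kPa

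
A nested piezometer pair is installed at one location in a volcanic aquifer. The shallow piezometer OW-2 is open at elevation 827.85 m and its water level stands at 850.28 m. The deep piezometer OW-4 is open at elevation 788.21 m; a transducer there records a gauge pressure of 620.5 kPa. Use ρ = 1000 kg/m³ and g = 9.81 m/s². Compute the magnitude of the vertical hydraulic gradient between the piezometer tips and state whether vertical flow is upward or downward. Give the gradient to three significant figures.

|i_v| ≈ 0.0298; vertical flow is upward

Total head at OW-2: h = 850.28 m (water level in the standpipe).
Pressure head at OW-4: ψ = P/(ρg) = 620.5×1000 / (1000 × 9.81) = 63.25 m.
Total head at OW-4: h = z + ψ = 788.21 + 63.25 = 851.46 m.
Δh = h(OW-2) − h(OW-4) = 850.28 − 851.46 = -1.18 m.
Vertical separation Δz = 827.85 − 788.21 = 39.64 m.
|i_v| = |Δh| / Δz = 1.18 / 39.64 = 0.0298.
Head is higher in the deep piezometer, so vertical flow is upward (discharge condition).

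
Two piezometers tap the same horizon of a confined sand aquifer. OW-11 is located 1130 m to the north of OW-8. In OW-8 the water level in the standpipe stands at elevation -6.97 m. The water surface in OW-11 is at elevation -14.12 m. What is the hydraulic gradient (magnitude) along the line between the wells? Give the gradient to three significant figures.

i ≈ 0.00633

Total head at OW-8: h = -6.97 m (water level in the piezometer is the total head).
Total head at OW-11: h = -14.12 m (water level in the piezometer is the total head).
Head difference: h(OW-8) − h(OW-11) = -6.97 − (-14.12) = 7.15 m.
Hydraulic gradient: i = |Δh| / L = 7.15 / 1130 = 0.00633.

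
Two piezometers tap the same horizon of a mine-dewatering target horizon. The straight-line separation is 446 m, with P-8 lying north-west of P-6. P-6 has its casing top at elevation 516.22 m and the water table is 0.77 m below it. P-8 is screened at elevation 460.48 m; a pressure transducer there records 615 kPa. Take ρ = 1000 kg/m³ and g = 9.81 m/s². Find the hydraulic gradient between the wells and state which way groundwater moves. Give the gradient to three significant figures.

i ≈ 0.0173; groundwater flows toward the south-east

Total head at P-6: h = 516.22 − 0.77 = 515.45 m.
Pressure head at P-8: ψ = P/(ρg) = 615×1000 / (1000 × 9.81) = 62.69 m.
Total head at P-8: h = z + ψ = 460.48 + 62.69 = 523.17 m.
Head difference: h(P-6) − h(P-8) = 515.45 − 523.17 = -7.72 m.
Hydraulic gradient: i = |Δh| / L = 7.72 / 446 = 0.0173.
Flow is from higher to lower head: from P-8 toward P-6, i.e. toward the south-east.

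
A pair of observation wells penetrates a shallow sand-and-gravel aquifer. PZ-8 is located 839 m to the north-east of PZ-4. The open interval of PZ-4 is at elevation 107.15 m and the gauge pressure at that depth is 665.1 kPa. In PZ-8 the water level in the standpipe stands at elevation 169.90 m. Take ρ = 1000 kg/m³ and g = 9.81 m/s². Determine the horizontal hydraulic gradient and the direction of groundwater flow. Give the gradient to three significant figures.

Pressure head at PZ-4: ψ = P/(ρg) = 665.1×1000 / (1000 × 9.81) = 67.80 m.
Total head at PZ-4: h = z + ψ = 107.15 + 67.80 = 174.95 m.
Total head at PZ-8: h = 169.90 m (water level in the piezometer is the total head).
Head difference: h(PZ-4) − h(PZ-8) = 174.95 − 169.90 = 5.05 m.
Hydraulic gradient: i = |Δh| / L = 5.05 / 839 = 0.00602.
Flow is from higher to lower head: from PZ-4 toward PZ-8, i.e. toward the north-east.

i ≈ 0.00602; groundwater flows toward the north-east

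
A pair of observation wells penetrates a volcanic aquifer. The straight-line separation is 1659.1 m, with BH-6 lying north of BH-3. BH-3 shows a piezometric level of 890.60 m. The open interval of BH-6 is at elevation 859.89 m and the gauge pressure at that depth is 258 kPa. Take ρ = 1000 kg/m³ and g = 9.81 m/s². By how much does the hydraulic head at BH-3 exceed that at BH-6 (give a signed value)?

Δh ≈ 4.41 m

Total head at BH-3: h = 890.60 m (water level in the piezometer is the total head).
Pressure head at BH-6: ψ = P/(ρg) = 258×1000 / (1000 × 9.81) = 26.30 m.
Total head at BH-6: h = z + ψ = 859.89 + 26.30 = 886.19 m.
Head difference: h(BH-3) − h(BH-6) = 890.60 − 886.19 = 4.41 m.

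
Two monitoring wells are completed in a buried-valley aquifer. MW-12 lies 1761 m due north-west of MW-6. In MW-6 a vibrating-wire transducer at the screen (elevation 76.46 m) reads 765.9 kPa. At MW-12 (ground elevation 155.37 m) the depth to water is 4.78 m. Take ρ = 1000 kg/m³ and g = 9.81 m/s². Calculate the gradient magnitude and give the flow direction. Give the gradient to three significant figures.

i ≈ 0.00224; groundwater flows toward the north-west

Pressure head at MW-6: ψ = P/(ρg) = 765.9×1000 / (1000 × 9.81) = 78.07 m.
Total head at MW-6: h = z + ψ = 76.46 + 78.07 = 154.53 m.
Total head at MW-12: h = 155.37 − 4.78 = 150.59 m.
Head difference: h(MW-6) − h(MW-12) = 154.53 − 150.59 = 3.94 m.
Hydraulic gradient: i = |Δh| / L = 3.94 / 1761 = 0.00224.
Flow is from higher to lower head: from MW-6 toward MW-12, i.e. toward the north-west.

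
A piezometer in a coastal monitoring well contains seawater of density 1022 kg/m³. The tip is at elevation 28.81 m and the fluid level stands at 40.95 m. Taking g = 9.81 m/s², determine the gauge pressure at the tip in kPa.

P ≈ 122 kPa

Pressure head ψ = h − z = 40.95 − 28.81 = 12.14 m.
P = ρgψ = 1022 × 9.81 × 12.14 = 121713 Pa ≈ 122 kPa.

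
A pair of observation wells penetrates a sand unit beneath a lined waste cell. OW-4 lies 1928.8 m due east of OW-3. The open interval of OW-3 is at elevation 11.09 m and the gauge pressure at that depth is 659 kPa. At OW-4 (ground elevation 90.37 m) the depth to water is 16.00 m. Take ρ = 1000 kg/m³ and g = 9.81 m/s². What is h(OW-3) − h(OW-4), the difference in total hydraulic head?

Δh ≈ 3.90 m

Pressure head at OW-3: ψ = P/(ρg) = 659×1000 / (1000 × 9.81) = 67.18 m.
Total head at OW-3: h = z + ψ = 11.09 + 67.18 = 78.27 m.
Total head at OW-4: h = 90.37 − 16.00 = 74.37 m.
Head difference: h(OW-3) − h(OW-4) = 78.27 − 74.37 = 3.90 m.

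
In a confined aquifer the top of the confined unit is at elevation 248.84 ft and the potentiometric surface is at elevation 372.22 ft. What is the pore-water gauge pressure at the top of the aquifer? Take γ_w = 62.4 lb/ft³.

Pressure head at the aquifer top: ψ = h − z = 372.22 − 248.84 = 123.38 ft.
P = γψ/144 = 62.4 × 123.38 / 144 = 53.5 psi.

P ≈ 53.5 psi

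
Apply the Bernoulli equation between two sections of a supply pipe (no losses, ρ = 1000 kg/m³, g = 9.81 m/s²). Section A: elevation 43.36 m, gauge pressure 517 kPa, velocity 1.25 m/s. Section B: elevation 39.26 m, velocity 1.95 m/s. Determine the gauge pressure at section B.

Pressure head at A: ψ₁ = P₁/(ρg) = 517×1000 / (1000 × 9.81) = 52.70 m.
Velocity heads: v₁²/2g = 1.25²/19.62 = 0.080 m; v₂²/2g = 1.95²/19.62 = 0.194 m.
Total head H = z₁ + ψ₁ + v₁²/2g = 43.36 + 52.70 + 0.080 = 96.14 m.
ψ₂ = H − z₂ − v₂²/2g = 96.14 − 39.26 − 0.194 = 56.69 m.
P₂ = ρgψ₂ = 1000 × 9.81 × 56.69 ≈ 556 kPa.

P₂ ≈ 556 kPa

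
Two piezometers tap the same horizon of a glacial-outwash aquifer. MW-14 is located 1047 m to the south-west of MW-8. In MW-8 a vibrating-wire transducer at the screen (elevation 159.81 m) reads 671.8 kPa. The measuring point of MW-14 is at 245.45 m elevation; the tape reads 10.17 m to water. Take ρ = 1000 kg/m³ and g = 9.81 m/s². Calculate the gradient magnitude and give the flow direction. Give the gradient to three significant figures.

Pressure head at MW-8: ψ = P/(ρg) = 671.8×1000 / (1000 × 9.81) = 68.48 m.
Total head at MW-8: h = z + ψ = 159.81 + 68.48 = 228.29 m.
Total head at MW-14: h = 245.45 − 10.17 = 235.28 m.
Head difference: h(MW-8) − h(MW-14) = 228.29 − 235.28 = -6.99 m.
Hydraulic gradient: i = |Δh| / L = 6.99 / 1047 = 0.00668.
Flow is from higher to lower head: from MW-14 toward MW-8, i.e. toward the north-east.

i ≈ 0.00668; groundwater flows toward the north-east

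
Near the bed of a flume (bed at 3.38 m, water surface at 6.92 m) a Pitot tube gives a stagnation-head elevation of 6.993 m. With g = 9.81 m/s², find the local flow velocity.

Near the bed, under hydrostatic conditions, the piezometric head (z + ψ) equals the free-surface elevation, 6.92 m.
Velocity head = total − piezometric = 6.993 − 6.92 = 0.073 m.
v = √(2g·h_v) = √(2 × 9.81 × 0.073) = 1.20 m/s.

v ≈ 1.20 m/s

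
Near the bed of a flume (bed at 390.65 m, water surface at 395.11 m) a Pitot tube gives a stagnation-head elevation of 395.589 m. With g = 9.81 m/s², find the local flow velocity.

Near the bed, under hydrostatic conditions, the piezometric head (z + ψ) equals the free-surface elevation, 395.11 m.
Velocity head = total − piezometric = 395.589 − 395.11 = 0.479 m.
v = √(2g·h_v) = √(2 × 9.81 × 0.479) = 3.07 m/s.

v ≈ 3.07 m/s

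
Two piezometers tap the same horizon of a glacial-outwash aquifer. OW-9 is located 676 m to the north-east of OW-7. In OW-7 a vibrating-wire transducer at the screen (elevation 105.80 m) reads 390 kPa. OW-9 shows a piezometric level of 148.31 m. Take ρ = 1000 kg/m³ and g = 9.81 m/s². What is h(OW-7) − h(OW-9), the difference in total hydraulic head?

Δh ≈ -2.75 m

Pressure head at OW-7: ψ = P/(ρg) = 390×1000 / (1000 × 9.81) = 39.76 m.
Total head at OW-7: h = z + ψ = 105.80 + 39.76 = 145.56 m.
Total head at OW-9: h = 148.31 m (water level in the piezometer is the total head).
Head difference: h(OW-7) − h(OW-9) = 145.56 − 148.31 = -2.75 m.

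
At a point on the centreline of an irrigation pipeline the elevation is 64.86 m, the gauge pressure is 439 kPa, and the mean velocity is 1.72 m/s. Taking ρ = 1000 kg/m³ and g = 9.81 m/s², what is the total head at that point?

h ≈ 109.76 m

Pressure head ψ = P/(ρg) = 439×1000 / (1000 × 9.81) = 44.75 m.
Velocity head = v²/(2g) = 1.72² / (2 × 9.81) = 0.151 m.
h = z + ψ + v²/(2g) = 64.86 + 44.75 + 0.151 = 109.76 m.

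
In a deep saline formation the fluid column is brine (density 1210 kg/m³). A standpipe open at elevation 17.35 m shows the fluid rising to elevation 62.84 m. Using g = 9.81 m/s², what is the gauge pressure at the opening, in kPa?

P ≈ 540 kPa

Pressure head ψ = h − z = 62.84 − 17.35 = 45.49 m.
P = ρgψ = 1210 × 9.81 × 45.49 = 539971 Pa ≈ 540 kPa.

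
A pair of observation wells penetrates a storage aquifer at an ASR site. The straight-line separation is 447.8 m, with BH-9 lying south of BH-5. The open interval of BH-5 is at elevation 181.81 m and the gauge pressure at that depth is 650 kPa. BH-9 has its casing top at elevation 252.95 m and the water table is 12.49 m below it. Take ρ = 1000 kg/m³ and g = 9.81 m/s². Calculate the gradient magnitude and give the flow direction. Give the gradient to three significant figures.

Pressure head at BH-5: ψ = P/(ρg) = 650×1000 / (1000 × 9.81) = 66.26 m.
Total head at BH-5: h = z + ψ = 181.81 + 66.26 = 248.07 m.
Total head at BH-9: h = 252.95 − 12.49 = 240.46 m.
Head difference: h(BH-5) − h(BH-9) = 248.07 − 240.46 = 7.61 m.
Hydraulic gradient: i = |Δh| / L = 7.61 / 447.8 = 0.0170.
Flow is from higher to lower head: from BH-5 toward BH-9, i.e. toward the south.

i ≈ 0.0170; groundwater flows toward the south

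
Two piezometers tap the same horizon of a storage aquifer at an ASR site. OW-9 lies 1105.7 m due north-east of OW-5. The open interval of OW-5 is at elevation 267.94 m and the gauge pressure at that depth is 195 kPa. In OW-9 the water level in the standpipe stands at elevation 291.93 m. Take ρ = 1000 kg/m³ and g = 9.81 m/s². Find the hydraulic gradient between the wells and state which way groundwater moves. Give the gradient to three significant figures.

Pressure head at OW-5: ψ = P/(ρg) = 195×1000 / (1000 × 9.81) = 19.88 m.
Total head at OW-5: h = z + ψ = 267.94 + 19.88 = 287.82 m.
Total head at OW-9: h = 291.93 m (water level in the piezometer is the total head).
Head difference: h(OW-5) − h(OW-9) = 287.82 − 291.93 = -4.11 m.
Hydraulic gradient: i = |Δh| / L = 4.11 / 1105.7 = 0.00372.
Flow is from higher to lower head: from OW-9 toward OW-5, i.e. toward the south-west.

i ≈ 0.00372; groundwater flows toward the south-west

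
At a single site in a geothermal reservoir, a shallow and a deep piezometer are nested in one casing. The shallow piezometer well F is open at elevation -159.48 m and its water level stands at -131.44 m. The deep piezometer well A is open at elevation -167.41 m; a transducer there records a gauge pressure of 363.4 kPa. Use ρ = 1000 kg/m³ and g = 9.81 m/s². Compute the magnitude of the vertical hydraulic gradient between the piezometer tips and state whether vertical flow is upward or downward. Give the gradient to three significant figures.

Total head at well F: h = -131.44 m (water level in the standpipe).
Pressure head at well A: ψ = P/(ρg) = 363.4×1000 / (1000 × 9.81) = 37.04 m.
Total head at well A: h = z + ψ = -167.41 + 37.04 = -130.37 m.
Δh = h(well F) − h(well A) = -131.44 − (-130.37) = -1.07 m.
Vertical separation Δz = -159.48 − (-167.41) = 7.93 m.
|i_v| = |Δh| / Δz = 1.07 / 7.93 = 0.135.
Head is higher in the deep piezometer, so vertical flow is upward (discharge condition).

|i_v| ≈ 0.135; vertical flow is upward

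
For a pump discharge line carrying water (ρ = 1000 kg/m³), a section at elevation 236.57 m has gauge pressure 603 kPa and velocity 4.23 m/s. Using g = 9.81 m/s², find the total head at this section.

h ≈ 298.95 m

Pressure head ψ = P/(ρg) = 603×1000 / (1000 × 9.81) = 61.47 m.
Velocity head = v²/(2g) = 4.23² / (2 × 9.81) = 0.912 m.
h = z + ψ + v²/(2g) = 236.57 + 61.47 + 0.912 = 298.95 m.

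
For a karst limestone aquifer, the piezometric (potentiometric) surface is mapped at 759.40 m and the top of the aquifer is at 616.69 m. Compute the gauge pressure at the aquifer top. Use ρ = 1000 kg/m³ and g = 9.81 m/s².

Pressure head at the aquifer top: ψ = h − z = 759.40 − 616.69 = 142.71 m.
P = ρgψ = 1000 × 9.81 × 142.71 = 1399985 Pa ≈ 1400 kPa.

P ≈ 1400 kPa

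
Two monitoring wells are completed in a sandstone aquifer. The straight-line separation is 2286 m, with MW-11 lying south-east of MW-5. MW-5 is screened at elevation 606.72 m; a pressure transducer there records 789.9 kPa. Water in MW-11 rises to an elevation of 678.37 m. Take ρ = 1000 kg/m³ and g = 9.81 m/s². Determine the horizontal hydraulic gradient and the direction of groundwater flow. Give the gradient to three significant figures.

i ≈ 0.00388; groundwater flows toward the south-east

Pressure head at MW-5: ψ = P/(ρg) = 789.9×1000 / (1000 × 9.81) = 80.52 m.
Total head at MW-5: h = z + ψ = 606.72 + 80.52 = 687.24 m.
Total head at MW-11: h = 678.37 m (water level in the piezometer is the total head).
Head difference: h(MW-5) − h(MW-11) = 687.24 − 678.37 = 8.87 m.
Hydraulic gradient: i = |Δh| / L = 8.87 / 2286 = 0.00388.
Flow is from higher to lower head: from MW-5 toward MW-11, i.e. toward the south-east.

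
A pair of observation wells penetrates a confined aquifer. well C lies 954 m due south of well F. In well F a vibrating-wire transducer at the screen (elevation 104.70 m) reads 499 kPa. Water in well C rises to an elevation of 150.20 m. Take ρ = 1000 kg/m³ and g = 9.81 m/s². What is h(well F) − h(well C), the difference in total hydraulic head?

Δh ≈ 5.37 m

Pressure head at well F: ψ = P/(ρg) = 499×1000 / (1000 × 9.81) = 50.87 m.
Total head at well F: h = z + ψ = 104.70 + 50.87 = 155.57 m.
Total head at well C: h = 150.20 m (water level in the piezometer is the total head).
Head difference: h(well F) − h(well C) = 155.57 − 150.20 = 5.37 m.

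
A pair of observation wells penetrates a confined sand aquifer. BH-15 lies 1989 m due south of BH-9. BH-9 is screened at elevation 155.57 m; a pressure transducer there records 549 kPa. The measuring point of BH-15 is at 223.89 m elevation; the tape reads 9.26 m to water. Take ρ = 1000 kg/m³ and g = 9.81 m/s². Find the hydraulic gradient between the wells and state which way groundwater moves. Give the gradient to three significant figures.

Pressure head at BH-9: ψ = P/(ρg) = 549×1000 / (1000 × 9.81) = 55.96 m.
Total head at BH-9: h = z + ψ = 155.57 + 55.96 = 211.53 m.
Total head at BH-15: h = 223.89 − 9.26 = 214.63 m.
Head difference: h(BH-9) − h(BH-15) = 211.53 − 214.63 = -3.10 m.
Hydraulic gradient: i = |Δh| / L = 3.10 / 1989 = 0.00156.
Flow is from higher to lower head: from BH-15 toward BH-9, i.e. toward the north.

i ≈ 0.00156; groundwater flows toward the north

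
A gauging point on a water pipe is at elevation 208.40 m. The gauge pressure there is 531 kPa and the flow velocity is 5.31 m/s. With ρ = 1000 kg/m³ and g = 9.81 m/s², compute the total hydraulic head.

Pressure head ψ = P/(ρg) = 531×1000 / (1000 × 9.81) = 54.13 m.
Velocity head = v²/(2g) = 5.31² / (2 × 9.81) = 1.437 m.
h = z + ψ + v²/(2g) = 208.40 + 54.13 + 1.437 = 263.97 m.

h ≈ 263.97 m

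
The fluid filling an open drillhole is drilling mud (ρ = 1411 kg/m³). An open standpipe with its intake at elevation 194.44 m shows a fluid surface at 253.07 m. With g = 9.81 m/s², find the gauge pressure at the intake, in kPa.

P ≈ 812 kPa

Pressure head ψ = h − z = 253.07 − 194.44 = 58.63 m.
P = ρgψ = 1411 × 9.81 × 58.63 = 811551 Pa ≈ 812 kPa.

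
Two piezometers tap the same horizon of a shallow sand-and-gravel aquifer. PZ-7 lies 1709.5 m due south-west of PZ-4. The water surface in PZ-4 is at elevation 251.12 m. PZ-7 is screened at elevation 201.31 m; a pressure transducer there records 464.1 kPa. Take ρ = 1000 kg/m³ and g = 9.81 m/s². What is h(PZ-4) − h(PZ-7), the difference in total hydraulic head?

Δh ≈ 2.50 m

Total head at PZ-4: h = 251.12 m (water level in the piezometer is the total head).
Pressure head at PZ-7: ψ = P/(ρg) = 464.1×1000 / (1000 × 9.81) = 47.31 m.
Total head at PZ-7: h = z + ψ = 201.31 + 47.31 = 248.62 m.
Head difference: h(PZ-4) − h(PZ-7) = 251.12 − 248.62 = 2.50 m.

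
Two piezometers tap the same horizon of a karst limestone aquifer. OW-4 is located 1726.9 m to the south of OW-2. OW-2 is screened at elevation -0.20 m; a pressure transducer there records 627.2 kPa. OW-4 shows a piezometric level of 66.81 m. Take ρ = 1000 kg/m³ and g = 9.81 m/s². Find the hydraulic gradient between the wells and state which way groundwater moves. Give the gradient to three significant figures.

Pressure head at OW-2: ψ = P/(ρg) = 627.2×1000 / (1000 × 9.81) = 63.93 m.
Total head at OW-2: h = z + ψ = -0.20 + 63.93 = 63.73 m.
Total head at OW-4: h = 66.81 m (water level in the piezometer is the total head).
Head difference: h(OW-2) − h(OW-4) = 63.73 − 66.81 = -3.08 m.
Hydraulic gradient: i = |Δh| / L = 3.08 / 1726.9 = 0.00178.
Flow is from higher to lower head: from OW-4 toward OW-2, i.e. toward the north.

i ≈ 0.00178; groundwater flows toward the north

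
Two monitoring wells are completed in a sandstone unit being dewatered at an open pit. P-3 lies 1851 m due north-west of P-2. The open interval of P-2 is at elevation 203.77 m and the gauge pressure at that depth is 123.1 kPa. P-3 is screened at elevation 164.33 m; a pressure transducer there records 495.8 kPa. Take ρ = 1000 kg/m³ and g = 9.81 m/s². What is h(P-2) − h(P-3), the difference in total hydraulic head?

Δh ≈ 1.45 m

Pressure head at P-2: ψ = P/(ρg) = 123.1×1000 / (1000 × 9.81) = 12.55 m.
Total head at P-2: h = z + ψ = 203.77 + 12.55 = 216.32 m.
Pressure head at P-3: ψ = P/(ρg) = 495.8×1000 / (1000 × 9.81) = 50.54 m.
Total head at P-3: h = z + ψ = 164.33 + 50.54 = 214.87 m.
Head difference: h(P-2) − h(P-3) = 216.32 − 214.87 = 1.45 m.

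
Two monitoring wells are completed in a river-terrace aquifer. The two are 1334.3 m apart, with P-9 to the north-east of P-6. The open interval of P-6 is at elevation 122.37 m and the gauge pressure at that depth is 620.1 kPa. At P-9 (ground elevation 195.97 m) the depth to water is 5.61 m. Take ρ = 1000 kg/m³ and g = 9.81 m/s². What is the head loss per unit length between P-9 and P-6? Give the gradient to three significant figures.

Pressure head at P-6: ψ = P/(ρg) = 620.1×1000 / (1000 × 9.81) = 63.21 m.
Total head at P-6: h = z + ψ = 122.37 + 63.21 = 185.58 m.
Total head at P-9: h = 195.97 − 5.61 = 190.36 m.
Head difference: h(P-6) − h(P-9) = 185.58 − 190.36 = -4.78 m.
Hydraulic gradient: i = |Δh| / L = 4.78 / 1334.3 = 0.00358.

i ≈ 0.00358 m/m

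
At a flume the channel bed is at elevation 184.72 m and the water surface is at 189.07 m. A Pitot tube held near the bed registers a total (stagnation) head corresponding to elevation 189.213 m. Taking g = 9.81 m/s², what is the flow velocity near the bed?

Near the bed, under hydrostatic conditions, the piezometric head (z + ψ) equals the free-surface elevation, 189.07 m.
Velocity head = total − piezometric = 189.213 − 189.07 = 0.143 m.
v = √(2g·h_v) = √(2 × 9.81 × 0.143) = 1.68 m/s.

v ≈ 1.68 m/s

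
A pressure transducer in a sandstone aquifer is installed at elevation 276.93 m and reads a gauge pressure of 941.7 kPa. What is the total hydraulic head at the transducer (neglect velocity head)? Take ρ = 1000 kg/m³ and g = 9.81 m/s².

h ≈ 372.92 m

ψ = P/(ρg) = 941.7×1000 / (1000 × 9.81) = 95.99 m.
h = z + ψ = 276.93 + 95.99 = 372.92 m.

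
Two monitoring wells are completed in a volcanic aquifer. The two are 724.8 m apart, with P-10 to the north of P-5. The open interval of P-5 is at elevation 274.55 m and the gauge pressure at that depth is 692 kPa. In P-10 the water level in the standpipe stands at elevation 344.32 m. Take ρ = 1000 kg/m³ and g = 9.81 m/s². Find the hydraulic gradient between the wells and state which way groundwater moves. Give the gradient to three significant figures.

Pressure head at P-5: ψ = P/(ρg) = 692×1000 / (1000 × 9.81) = 70.54 m.
Total head at P-5: h = z + ψ = 274.55 + 70.54 = 345.09 m.
Total head at P-10: h = 344.32 m (water level in the piezometer is the total head).
Head difference: h(P-5) − h(P-10) = 345.09 − 344.32 = 0.77 m.
Hydraulic gradient: i = |Δh| / L = 0.77 / 724.8 = 0.00106.
Flow is from higher to lower head: from P-5 toward P-10, i.e. toward the north.

i ≈ 0.00106; groundwater flows toward the north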